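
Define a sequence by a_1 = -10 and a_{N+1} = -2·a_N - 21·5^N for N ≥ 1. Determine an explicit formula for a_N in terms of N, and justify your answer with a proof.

Computing the first terms: a_1 = -10, a_2 = -85, a_3 = -355. This suggests a_N = 5(-2)^(N - 1) - 3·5^N.
Base case (N = 1): the formula gives -10 = -10 = a_1.
Suppose the result is true for N = i, so a_i = 5(-2)^(i - 1) - 3·5^i.
Then a_{i+1} = -2·a_i - 21·5^i = -2·(5(-2)^(i - 1) - 3·5^i) - 21·5^i = 5(-2)^i - 3·5^(i + 1) = 5(-2)^((i+1) - 1) - 3·5^(i+1),
which is the claimed formula at N = i+1.
By the principle of mathematical induction, the result holds for all N ≥ 1.

a_N = 5(-2)^(N - 1) - 3·5^N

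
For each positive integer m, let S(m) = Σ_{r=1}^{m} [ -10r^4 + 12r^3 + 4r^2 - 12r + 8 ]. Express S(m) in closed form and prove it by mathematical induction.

We claim S(m) = -m(2m^4 + 2m^3 - 4m^2 + m - 3) for all m ≥ 1.
Base case (m = 1): S(1) = 2, and the closed form gives 2. They agree.
Inductive step: suppose the statement holds for some r ≥ 1, so S(r) = r(-2r^4 - 2r^3 + 4r^2 - r + 3).
Then S(r+1) = S(r) + (-10r^4 - 28r^3 - 20r^2 - 8r + 2) = (r(-2r^4 - 2r^3 + 4r^2 - r + 3)) + (-10r^4 - 28r^3 - 20r^2 - 8r + 2).
Simplifying, S(r+1) = -(r + 1)(2r^4 + 10r^3 + 14r^2 + 7r - 2) = -(r+1)(2(r+1)^4 + 2(r+1)^3 - 4(r+1)^2 + (r+1) - 3),
which is the closed form with m = r+1.
This completes the induction.

S(m) = -m(2m^4 + 2m^3 - 4m^2 + m - 3)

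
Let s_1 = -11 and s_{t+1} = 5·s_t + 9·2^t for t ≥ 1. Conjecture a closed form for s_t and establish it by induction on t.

Computing the first terms: s_1 = -11, s_2 = -37, s_3 = -149. This suggests s_t = -3·2^t - 5^t.
Base step (t = 1): the formula gives -11 = -11 = s_1.
Suppose the result is true for t = m, so s_m = -3·2^m - 5^m.
Then s_{m+1} = 5·s_m + 9·2^m = 5·(-3·2^m - 5^m) + 9·2^m = -3·2^(m + 1) - 5^(m + 1),
which is the claimed formula at t = m+1.
Hence, by induction on t, the claim holds for every t ≥ 1.

s_t = -3·2^t - 5^t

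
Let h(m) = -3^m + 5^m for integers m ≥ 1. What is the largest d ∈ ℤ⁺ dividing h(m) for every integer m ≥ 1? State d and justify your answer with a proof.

d = 2

Computing the first values: h(1) = 2 and h(2) = 16; gcd(2, 16) = 2, so d ≤ 2.
We prove 2 | -3^m + 5^m for all m ≥ 1 by induction on m.
Base case (m = 1): h(1) = 2 = 2·(1), so 2 | h(1).
For the inductive step, assume it holds for an arbitrary p ≥ 1, i.e. 2 | h(p). Then
5^{p+1} − 3^{p+1} = 5·5^p − 3·3^p = 5·(5^p − 3^p) + (2)·3^p. The first term is divisible by 2 by the inductive hypothesis, and the second term (2)·3^p is divisible by 2 since 2 | 2. Hence 2 | h(p+1).
By induction, the statement is established for all m ≥ 1.
Therefore the largest such d is 2.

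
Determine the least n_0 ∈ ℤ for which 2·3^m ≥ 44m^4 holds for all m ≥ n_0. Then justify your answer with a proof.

At m = 11: 354294 < 644204, so the inequality fails and n_0 ≥ 12. We prove 2·3^m ≥ 44m^4 for all m ≥ 12.
When m = 12: 2·3^m = 1062882 and 44m^4 = 912384, so 1062882 ≥ 912384.
For the inductive step, assume it holds for an arbitrary j ≥ 12, so 2·3^j ≥ 44j^4.
Then 2·3^(j + 1) = 3·(2·3^j) ≥ 3·(44j^4).
Also, for j ≥ 12 we have 3·(44j^4) ≥ 44(j+1)^4, since 3 ≥ (1 + 1/j)^4 for all j ≥ 12.
Combining, 2·3^(j + 1) ≥ 44(j+1)^4.
By the principle of mathematical induction, the result holds for all m ≥ 12.
Hence the smallest such n_0 is 12.

n_0 = 12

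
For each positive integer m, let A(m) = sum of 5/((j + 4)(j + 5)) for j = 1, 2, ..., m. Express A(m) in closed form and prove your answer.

We claim A(m) = m/(m + 5) for all m ≥ 1.
For the base case m = 1: A(1) = 1/6, and the closed form gives 1/6. They agree.
Inductive step: suppose the statement holds for some j ≥ 1, so A(j) = j/(j + 5).
Then A(j+1) = A(j) + (5/((j + 5)(j + 6))) = (j/(j + 5)) + (5/((j + 5)(j + 6))).
Simplifying, A(j+1) = (j + 1)/(j + 6) = (j+1)/((j+1) + 5),
which is the closed form with m = j+1.
This completes the induction.

A(m) = m/(m + 5)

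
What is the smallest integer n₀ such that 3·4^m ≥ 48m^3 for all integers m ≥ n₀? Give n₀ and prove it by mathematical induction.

n₀ = 6

At m = 5: 3072 < 6000, so the inequality fails and n₀ ≥ 6. We prove 3·4^m ≥ 48m^3 for all m ≥ 6.
For the base case m = 6: 3·4^m = 12288 and 48m^3 = 10368, so 12288 ≥ 10368.
Inductive step: assume the claim holds for m = r, so 3·4^r ≥ 48r^3.
Then 3·4^(r + 1) = 4·(3·4^r) ≥ 4·(48r^3).
Also, for r ≥ 6 we have 4·(48r^3) ≥ 48(r+1)^3, since 4 ≥ (1 + 1/r)^3 for all r ≥ 6.
Combining, 3·4^(r + 1) ≥ 48(r+1)^3.
Hence, by induction on m, the claim holds for every m ≥ 6.
Hence the smallest such n₀ is 6.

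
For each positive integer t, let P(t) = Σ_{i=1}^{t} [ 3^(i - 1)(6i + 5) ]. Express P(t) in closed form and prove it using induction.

We claim P(t) = 3^t(3t + 1) - 1 for all t ≥ 1.
Base step (t = 1): P(1) = 11, and the closed form gives 11. They agree.
Inductive step: suppose the statement holds for some i ≥ 1, so P(i) = 3^i(3i + 1) - 1.
Then P(i+1) = P(i) + (3^i(6i + 11)) = (3^i(3i + 1) - 1) + (3^i(6i + 11)).
Simplifying, P(i+1) = 9·3^i·i + 12·3^i - 1 = 3^(i+1)(3(i+1) + 1) - 1,
which is the closed form with t = i+1.
This completes the induction.

P(t) = 3^t(3t + 1) - 1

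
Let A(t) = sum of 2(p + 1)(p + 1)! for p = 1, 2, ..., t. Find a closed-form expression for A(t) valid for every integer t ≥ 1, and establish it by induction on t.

We claim A(t) = 2(t + 2)! - 4 for all t ≥ 1.
Base step (t = 1): A(1) = 8, and the closed form gives 8. They agree.
Inductive step: suppose the statement holds for some p ≥ 1, so A(p) = 2(p + 2)! - 4.
Then A(p+1) = A(p) + (2(p + 2)(p + 2)!) = (2(p + 2)! - 4) + (2(p + 2)(p + 2)!).
Simplifying, A(p+1) = 2((p+1) + 2)! - 4,
which is the closed form with t = p+1.
By induction, the statement is established for all t ≥ 1.

A(t) = 2(t + 2)! - 4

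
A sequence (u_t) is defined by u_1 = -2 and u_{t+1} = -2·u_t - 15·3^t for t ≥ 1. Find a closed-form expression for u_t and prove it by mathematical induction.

u_t = 7(-2)^(t - 1) - 3^(t + 1)

Computing the first terms: u_1 = -2, u_2 = -41, u_3 = -53. This suggests u_t = 7(-2)^(t - 1) - 3^(t + 1).
For the base case t = 1: the formula gives -2 = -2 = u_1.
For the inductive step, assume it holds for an arbitrary m ≥ 1, so u_m = 7(-2)^(m - 1) - 3^(m + 1).
Then u_{m+1} = -2·u_m - 15·3^m = -2·(7(-2)^(m - 1) - 3^(m + 1)) - 15·3^m = 7(-2)^m - 3^(m + 2) = 7(-2)^((m+1) - 1) - 3^((m+1) + 1),
which is the claimed formula at t = m+1.
By induction, the statement is established for all t ≥ 1.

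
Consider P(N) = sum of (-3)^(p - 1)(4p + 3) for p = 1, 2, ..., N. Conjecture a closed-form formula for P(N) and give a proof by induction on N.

We claim P(N) = -(-3)^N(N + 1) + 1 for all N ≥ 1.
When N = 1: P(1) = 7, and the closed form gives 7. They agree.
For the inductive step, assume it holds for an arbitrary p ≥ 1, so P(p) = -(-3)^p(p + 1) + 1.
Then P(p+1) = P(p) + ((-3)^p(4p + 7)) = (-(-3)^p(p + 1) + 1) + ((-3)^p(4p + 7)).
Simplifying, P(p+1) = 3(-3)^p·p + 6(-3)^p + 1 = -(-3)^(p+1)((p+1) + 1) + 1,
which is the closed form with N = p+1.
Hence, by induction on N, the claim holds for every N ≥ 1.

P(N) = -(-3)^N(N + 1) + 1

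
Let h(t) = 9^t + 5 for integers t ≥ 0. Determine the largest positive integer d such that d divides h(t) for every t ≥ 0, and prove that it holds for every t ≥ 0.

d = 2

Computing the first values: h(0) = 6 and h(1) = 14; gcd(6, 14) = 2, so d ≤ 2.
We prove 2 | 9^t + 5 for all t ≥ 0 by induction on t.
When t = 0: h(0) = 6 = 2·(3), so 2 | h(0).
Inductive step: assume the claim holds for t = p, i.e. 2 | h(p). Then
h(p+1) = 9^(p+1) + 5 = 9·(9^p + 5) - 40 = 9·h(p) - 40. The first term is divisible by 2 by the inductive hypothesis, and -40 is divisible by 2. Hence 2 | h(p+1).
By induction, the statement is established for all t ≥ 0.
Therefore the largest such d is 2.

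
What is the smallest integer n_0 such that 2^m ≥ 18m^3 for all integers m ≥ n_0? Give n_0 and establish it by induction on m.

At m = 16: 65536 < 73728, so the inequality fails and n_0 ≥ 17. We prove 2^m ≥ 18m^3 for all m ≥ 17.
Base case (m = 17): 2^m = 131072 and 18m^3 = 88434, so 131072 ≥ 88434.
Inductive step: assume the claim holds for m = r, so 2^r ≥ 18r^3.
Then 2^(r + 1) = 2·(2^r) ≥ 2·(18r^3).
Also, for r ≥ 17 we have 2·(18r^3) ≥ 18(r+1)^3, since 2 ≥ (1 + 1/r)^3 for all r ≥ 17.
Combining, 2^(r + 1) ≥ 18(r+1)^3.
Hence, by induction on m, the claim holds for every m ≥ 17.
Hence the smallest such n_0 is 17.

n_0 = 17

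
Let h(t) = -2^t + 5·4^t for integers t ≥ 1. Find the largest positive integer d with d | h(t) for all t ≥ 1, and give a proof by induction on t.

d = 2

Computing the first values: h(1) = 18 and h(2) = 76; gcd(18, 76) = 2, so d ≤ 2.
We prove 2 | -2^t + 5·4^t for all t ≥ 1 by induction on t.
Base case (t = 1): h(1) = 18 = 2·(9), so 2 | h(1).
Inductive step: suppose the statement holds for some r ≥ 1, i.e. 2 | h(r). Then
h(r+1) − 4·h(r) = (-2^(r+1) + 5·4^(r+1)) − 4·(-2^r + 5·4^r) = (-1)·2^r·(2 − 4) = (2)·2^r. Since 2 | h(r) by the inductive hypothesis, 2 | 4·h(r); and 2 | 2 since 2 = 2·1. Therefore 2 | h(r+1).
This completes the induction.
Therefore the largest such d is 2.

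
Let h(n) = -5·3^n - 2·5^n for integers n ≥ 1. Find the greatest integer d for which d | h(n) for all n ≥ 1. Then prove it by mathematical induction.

d = 5

Computing the first values: h(1) = -25 and h(2) = -95; gcd(-25, -95) = 5, so d ≤ 5.
We prove 5 | -5·3^n - 2·5^n for all n ≥ 1 by induction on n.
For the base case n = 1: h(1) = -25 = 5·(-5), so 5 | h(1).
Suppose the result is true for n = k, i.e. 5 | h(k). Then
h(k+1) − 5·h(k) = (-5·3^(k+1) - 2·5^(k+1)) − 5·(-5·3^k - 2·5^k) = (-5)·3^k·(3 − 5) = (10)·3^k. Since 5 | h(k) by the inductive hypothesis, 5 | 5·h(k); and 5 | 10 since 10 = 5·2. Therefore 5 | h(k+1).
By induction, the statement is established for all n ≥ 1.
Therefore the largest such d is 5.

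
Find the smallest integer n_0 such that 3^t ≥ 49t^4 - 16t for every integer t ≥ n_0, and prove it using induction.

At t = 12: 531441 < 1015872, so the inequality fails and n_0 ≥ 13. We prove 3^t ≥ 49t^4 - 16t for all t ≥ 13.
Base case (t = 13): 3^t = 1594323 and 49t^4 - 16t = 1399281, so 1594323 ≥ 1399281.
Suppose the result is true for t = j, so 3^j ≥ 49j^4 - 16j.
Then 3^(j + 1) = 3·(3^j) ≥ 3·(49j^4 - 16j).
Also, for j ≥ 13 we have 3·(49j^4 - 16j) ≥ 49(j+1)^4 - 16(j+1), since 3·(49j^4 - 16j) − (49(j+1)^4 - 16(j+1)) = 98j^4 - 196j^3 - 294j^2 - 228j - 33, which is nonnegative for all j ≥ 13.
Combining, 3^(j + 1) ≥ 49(j+1)^4 - 16(j+1).
By the principle of mathematical induction, the result holds for all t ≥ 13.
Hence the smallest such n_0 is 13.

n_0 = 13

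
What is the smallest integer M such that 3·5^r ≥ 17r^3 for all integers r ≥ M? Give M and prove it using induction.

M = 4

At r = 3: 375 < 459, so the inequality fails and M ≥ 4. We prove 3·5^r ≥ 17r^3 for all r ≥ 4.
For the base case r = 4: 3·5^r = 1875 and 17r^3 = 1088, so 1875 ≥ 1088.
For the inductive step, assume it holds for an arbitrary p ≥ 4, so 3·5^p ≥ 17p^3.
Then 3·5^(p + 1) = 5·(3·5^p) ≥ 5·(17p^3).
Also, for p ≥ 4 we have 5·(17p^3) ≥ 17(p+1)^3, since 5 ≥ (1 + 1/p)^3 for all p ≥ 4.
Combining, 3·5^(p + 1) ≥ 17(p+1)^3.
This completes the induction.
Hence the smallest such M is 4.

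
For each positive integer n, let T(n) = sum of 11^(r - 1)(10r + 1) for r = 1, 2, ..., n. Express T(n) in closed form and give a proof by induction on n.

T(n) = 11^n·n

We claim T(n) = 11^n·n for all n ≥ 1.
For the base case n = 1: T(1) = 11, and the closed form gives 11. They agree.
For the inductive step, assume it holds for an arbitrary r ≥ 1, so T(r) = 11^r·r.
Then T(r+1) = T(r) + (11^r(10r + 11)) = (11^r·r) + (11^r(10r + 11)).
Simplifying, T(r+1) = 11^(r + 1)(r + 1) = 11^(r+1)·(r+1),
which is the closed form with n = r+1.
This completes the induction.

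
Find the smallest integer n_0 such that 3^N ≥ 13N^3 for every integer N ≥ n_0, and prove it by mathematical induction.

n_0 = 9

At N = 8: 6561 < 6656, so the inequality fails and n_0 ≥ 9. We prove 3^N ≥ 13N^3 for all N ≥ 9.
For the base case N = 9: 3^N = 19683 and 13N^3 = 9477, so 19683 ≥ 9477.
Suppose the result is true for N = k, so 3^k ≥ 13k^3.
Then 3^(k + 1) = 3·(3^k) ≥ 3·(13k^3).
Also, for k ≥ 9 we have 3·(13k^3) ≥ 13(k+1)^3, since 3 ≥ (1 + 1/k)^3 for all k ≥ 9.
Combining, 3^(k + 1) ≥ 13(k+1)^3.
By the principle of mathematical induction, the result holds for all N ≥ 9.
Hence the smallest such n_0 is 9.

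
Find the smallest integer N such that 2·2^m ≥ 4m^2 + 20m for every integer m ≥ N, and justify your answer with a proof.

N = 8

At m = 7: 256 < 336, so the inequality fails and N ≥ 8. We prove 2·2^m ≥ 4m^2 + 20m for all m ≥ 8.
Base step (m = 8): 2·2^m = 512 and 4m^2 + 20m = 416, so 512 ≥ 416.
For the inductive step, assume it holds for an arbitrary i ≥ 8, so 2·2^i ≥ 4i^2 + 20i.
Then 2·2^(i + 1) = 2·(2·2^i) ≥ 2·(4i^2 + 20i).
Also, for i ≥ 8 we have 2·(4i^2 + 20i) ≥ 4(i+1)^2 + 20(i+1), since 2·(4i^2 + 20i) − (4(i+1)^2 + 20(i+1)) = 4i^2 + 12i - 24, which is nonnegative for all i ≥ 8.
Combining, 2·2^(i + 1) ≥ 4(i+1)^2 + 20(i+1).
Hence, by induction on m, the claim holds for every m ≥ 8.
Hence the smallest such N is 8.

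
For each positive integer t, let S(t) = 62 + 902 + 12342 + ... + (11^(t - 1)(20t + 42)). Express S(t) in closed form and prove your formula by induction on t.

S(t) = 2·11^t(t + 2) - 4

We claim S(t) = 2·11^t(t + 2) - 4 for all t ≥ 1.
Base step (t = 1): S(1) = 62, and the closed form gives 62. They agree.
Suppose the result is true for t = j, so S(j) = 2·11^j(j + 2) - 4.
Then S(j+1) = S(j) + (11^j(20j + 62)) = (2·11^j(j + 2) - 4) + (11^j(20j + 62)).
Simplifying, S(j+1) = 22·11^j·j + 66·11^j - 4 = 2·11^(j+1)((j+1) + 2) - 4,
which is the closed form with t = j+1.
By the principle of mathematical induction, the result holds for all t ≥ 1.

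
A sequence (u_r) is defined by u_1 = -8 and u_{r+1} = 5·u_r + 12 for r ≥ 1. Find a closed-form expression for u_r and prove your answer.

Computing the first terms: u_1 = -8, u_2 = -28, u_3 = -128. This suggests u_r = -5^r - 3.
Base step (r = 1): the formula gives -8 = -8 = u_1.
Suppose the result is true for r = j, so u_j = -5^j - 3.
Then u_{j+1} = 5·u_j + 12 = 5·(-5^j - 3) + 12 = -5^(j + 1) - 3,
which is the claimed formula at r = j+1.
Hence, by induction on r, the claim holds for every r ≥ 1.

u_r = -5^r - 3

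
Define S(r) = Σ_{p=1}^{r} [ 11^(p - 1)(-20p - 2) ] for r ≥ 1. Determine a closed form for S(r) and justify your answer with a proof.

S(r) = -2·11^r·r

We claim S(r) = -2·11^r·r for all r ≥ 1.
When r = 1: S(1) = -22, and the closed form gives -22. They agree.
Inductive step: assume the claim holds for r = p, so S(p) = -2·11^p·p.
Then S(p+1) = S(p) + (11^p(-20p - 22)) = (-2·11^p·p) + (11^p(-20p - 22)).
Simplifying, S(p+1) = 22·11^p(-p - 1) = -2·11^(p+1)·(p+1),
which is the closed form with r = p+1.
By induction, the statement is established for all r ≥ 1.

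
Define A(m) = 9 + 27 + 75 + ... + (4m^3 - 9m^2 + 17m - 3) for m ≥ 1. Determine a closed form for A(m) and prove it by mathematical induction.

We claim A(m) = m(m^3 - m^2 + 5m + 4) for all m ≥ 1.
Base step (m = 1): A(1) = 9, and the closed form gives 9. They agree.
Inductive step: assume the claim holds for m = i, so A(i) = i(i^3 - i^2 + 5i + 4).
Then A(i+1) = A(i) + (4i^3 + 3i^2 + 11i + 9) = (i(i^3 - i^2 + 5i + 4)) + (4i^3 + 3i^2 + 11i + 9).
Simplifying, A(i+1) = (i + 1)(i^3 + 2i^2 + 6i + 9) = (i+1)((i+1)^3 - (i+1)^2 + 5(i+1) + 4),
which is the closed form with m = i+1.
This completes the induction.

A(m) = m(m^3 - m^2 + 5m + 4)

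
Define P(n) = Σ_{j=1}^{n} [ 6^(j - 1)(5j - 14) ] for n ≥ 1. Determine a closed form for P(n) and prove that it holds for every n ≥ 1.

P(n) = 6^n(n - 3) + 3

We claim P(n) = 6^n(n - 3) + 3 for all n ≥ 1.
When n = 1: P(1) = -9, and the closed form gives -9. They agree.
Suppose the result is true for n = j, so P(j) = 6^j(j - 3) + 3.
Then P(j+1) = P(j) + (6^j(5j - 9)) = (6^j(j - 3) + 3) + (6^j(5j - 9)).
Simplifying, P(j+1) = 6·6^j·j - 12·6^j + 3 = 6^(j+1)((j+1) - 3) + 3,
which is the closed form with n = j+1.
By induction, the statement is established for all n ≥ 1.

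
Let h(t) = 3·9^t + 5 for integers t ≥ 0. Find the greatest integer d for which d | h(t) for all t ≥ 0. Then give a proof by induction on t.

Computing the first values: h(0) = 8 and h(1) = 32; gcd(8, 32) = 8, so d ≤ 8.
We prove 8 | 3·9^t + 5 for all t ≥ 0 by induction on t.
For the base case t = 0: h(0) = 8 = 8·(1), so 8 | h(0).
Inductive step: assume the claim holds for t = i, i.e. 8 | h(i). Then
h(i+1) = 3·9^(i+1) + 5 = 9·(3·9^i + 5) - 40 = 9·h(i) - 40. The first term is divisible by 8 by the inductive hypothesis, and -40 is divisible by 8. Hence 8 | h(i+1).
By the principle of mathematical induction, the result holds for all t ≥ 0.
Therefore the largest such d is 8.

d = 8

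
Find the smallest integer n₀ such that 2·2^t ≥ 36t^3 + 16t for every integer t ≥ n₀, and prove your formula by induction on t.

n₀ = 17

At t = 16: 131072 < 147712, so the inequality fails and n₀ ≥ 17. We prove 2·2^t ≥ 36t^3 + 16t for all t ≥ 17.
When t = 17: 2·2^t = 262144 and 36t^3 + 16t = 177140, so 262144 ≥ 177140.
Inductive step: assume the claim holds for t = i, so 2·2^i ≥ 36i^3 + 16i.
Then 2·2^(i + 1) = 2·(2·2^i) ≥ 2·(36i^3 + 16i).
Also, for i ≥ 17 we have 2·(36i^3 + 16i) ≥ 36(i+1)^3 + 16(i+1), since 2·(36i^3 + 16i) − (36(i+1)^3 + 16(i+1)) = 36i^3 - 108i^2 - 92i - 52, which is nonnegative for all i ≥ 17.
Combining, 2·2^(i + 1) ≥ 36(i+1)^3 + 16(i+1).
By induction, the statement is established for all t ≥ 17.
Hence the smallest such n₀ is 17.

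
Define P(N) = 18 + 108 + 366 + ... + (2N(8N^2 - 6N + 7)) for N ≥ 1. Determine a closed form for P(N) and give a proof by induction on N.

We claim P(N) = N(N + 1)(4N^2 + 5) for all N ≥ 1.
When N = 1: P(1) = 18, and the closed form gives 18. They agree.
Inductive step: assume the claim holds for N = j, so P(j) = j(4j^3 + 4j^2 + 5j + 5).
Then P(j+1) = P(j) + (16j^3 + 36j^2 + 38j + 18) = (j(4j^3 + 4j^2 + 5j + 5)) + (16j^3 + 36j^2 + 38j + 18).
Simplifying, P(j+1) = (j + 1)(j + 2)(4j^2 + 8j + 9) = (j+1)((j+1) + 1)(4(j+1)^2 + 5),
which is the closed form with N = j+1.
By induction, the statement is established for all N ≥ 1.

P(N) = N(N + 1)(4N^2 + 5)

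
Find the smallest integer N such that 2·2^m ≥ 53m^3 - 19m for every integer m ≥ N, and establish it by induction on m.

At m = 16: 131072 < 216784, so the inequality fails and N ≥ 17. We prove 2·2^m ≥ 53m^3 - 19m for all m ≥ 17.
Base case (m = 17): 2·2^m = 262144 and 53m^3 - 19m = 260066, so 262144 ≥ 260066.
Inductive step: suppose the statement holds for some k ≥ 17, so 2·2^k ≥ 53k^3 - 19k.
Then 2·2^(k + 1) = 2·(2·2^k) ≥ 2·(53k^3 - 19k).
Also, for k ≥ 17 we have 2·(53k^3 - 19k) ≥ 53(k+1)^3 - 19(k+1), since 2·(53k^3 - 19k) − (53(k+1)^3 - 19(k+1)) = 53k^3 - 159k^2 - 178k - 34, which is nonnegative for all k ≥ 17.
Combining, 2·2^(k + 1) ≥ 53(k+1)^3 - 19(k+1).
Hence, by induction on m, the claim holds for every m ≥ 17.
Hence the smallest such N is 17.

N = 17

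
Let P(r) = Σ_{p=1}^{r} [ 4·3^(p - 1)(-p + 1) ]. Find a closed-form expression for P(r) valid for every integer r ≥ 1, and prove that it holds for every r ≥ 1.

We claim P(r) = 3^r(-2r + 3) - 3 for all r ≥ 1.
Base case (r = 1): P(1) = 0, and the closed form gives 0. They agree.
Inductive step: suppose the statement holds for some p ≥ 1, so P(p) = 3^p(-2p + 3) - 3.
Then P(p+1) = P(p) + (-4·3^p·p) = (3^p(-2p + 3) - 3) + (-4·3^p·p).
Simplifying, P(p+1) = -6·3^p·p + 3·3^p - 3 = 3^(p+1)(-2(p+1) + 3) - 3,
which is the closed form with r = p+1.
By induction, the statement is established for all r ≥ 1.

P(r) = 3^r(-2r + 3) - 3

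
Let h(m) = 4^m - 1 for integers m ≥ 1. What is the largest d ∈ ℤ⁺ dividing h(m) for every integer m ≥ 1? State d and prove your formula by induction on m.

d = 3

Computing the first values: h(1) = 3 and h(2) = 15; gcd(3, 15) = 3, so d ≤ 3.
We prove 3 | 4^m - 1 for all m ≥ 1 by induction on m.
Base step (m = 1): h(1) = 3 = 3·(1), so 3 | h(1).
Suppose the result is true for m = j, i.e. 3 | h(j). Then
4^{j+1} − 1^{j+1} = 4·4^j − 1·1^j = 4·(4^j − 1^j) + (3)·1^j. The first term is divisible by 3 by the inductive hypothesis, and the second term (3)·1^j is divisible by 3 since 3 | 3. Hence 3 | h(j+1).
This completes the induction.
Therefore the largest such d is 3.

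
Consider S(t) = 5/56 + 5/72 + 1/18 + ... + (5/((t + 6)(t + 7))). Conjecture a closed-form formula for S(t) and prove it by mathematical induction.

S(t) = 5t/(7(t + 7))

We claim S(t) = 5t/(7(t + 7)) for all t ≥ 1.
For the base case t = 1: S(1) = 5/56, and the closed form gives 5/56. They agree.
Suppose the result is true for t = j, so S(j) = 5j/(7(j + 7)).
Then S(j+1) = S(j) + (5/((j + 7)(j + 8))) = (5j/(7(j + 7))) + (5/((j + 7)(j + 8))).
Simplifying, S(j+1) = 5(j + 1)/(7(j + 8)) = 5(j+1)/(7((j+1) + 7)),
which is the closed form with t = j+1.
By the principle of mathematical induction, the result holds for all t ≥ 1.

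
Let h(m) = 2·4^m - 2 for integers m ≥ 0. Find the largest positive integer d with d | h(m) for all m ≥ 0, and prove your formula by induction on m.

d = 6

Computing the first values: h(0) = 0 and h(1) = 6; gcd(0, 6) = 6, so d ≤ 6.
We prove 6 | 2·4^m - 2 for all m ≥ 0 by induction on m.
Base case (m = 0): h(0) = 0 = 6·(0), so 6 | h(0).
For the inductive step, assume it holds for an arbitrary r ≥ 0, i.e. 6 | h(r). Then
h(r+1) = 2·4^(r+1) - 2 = 4·(2·4^r - 2) + 6 = 4·h(r) + 6. The first term is divisible by 6 by the inductive hypothesis, and 6 is divisible by 6. Hence 6 | h(r+1).
By the principle of mathematical induction, the result holds for all m ≥ 0.
Therefore the largest such d is 6.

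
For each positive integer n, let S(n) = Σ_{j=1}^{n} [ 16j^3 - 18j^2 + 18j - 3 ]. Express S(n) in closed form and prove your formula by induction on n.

We claim S(n) = n(4n^3 + 2n^2 + 4n + 3) for all n ≥ 1.
Base step (n = 1): S(1) = 13, and the closed form gives 13. They agree.
Suppose the result is true for n = j, so S(j) = j(4j^3 + 2j^2 + 4j + 3).
Then S(j+1) = S(j) + (16j^3 + 30j^2 + 30j + 13) = (j(4j^3 + 2j^2 + 4j + 3)) + (16j^3 + 30j^2 + 30j + 13).
Simplifying, S(j+1) = (j + 1)(4j^3 + 14j^2 + 20j + 13) = (j+1)(4(j+1)^3 + 2(j+1)^2 + 4(j+1) + 3),
which is the closed form with n = j+1.
By induction, the statement is established for all n ≥ 1.

S(n) = n(4n^3 + 2n^2 + 4n + 3)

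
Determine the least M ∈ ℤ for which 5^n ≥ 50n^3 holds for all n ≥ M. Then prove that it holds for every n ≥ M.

At n = 5: 3125 < 6250, so the inequality fails and M ≥ 6. We prove 5^n ≥ 50n^3 for all n ≥ 6.
When n = 6: 5^n = 15625 and 50n^3 = 10800, so 15625 ≥ 10800.
Suppose the result is true for n = p, so 5^p ≥ 50p^3.
Then 5^(p + 1) = 5·(5^p) ≥ 5·(50p^3).
Also, for p ≥ 6 we have 5·(50p^3) ≥ 50(p+1)^3, since 5 ≥ (1 + 1/p)^3 for all p ≥ 6.
Combining, 5^(p + 1) ≥ 50(p+1)^3.
Hence, by induction on n, the claim holds for every n ≥ 6.
Hence the smallest such M is 6.

M = 6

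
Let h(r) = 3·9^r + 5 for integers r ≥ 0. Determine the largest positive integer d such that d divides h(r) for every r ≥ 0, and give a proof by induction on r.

d = 8

Computing the first values: h(0) = 8 and h(1) = 32; gcd(8, 32) = 8, so d ≤ 8.
We prove 8 | 3·9^r + 5 for all r ≥ 0 by induction on r.
Base step (r = 0): h(0) = 8 = 8·(1), so 8 | h(0).
Inductive step: suppose the statement holds for some m ≥ 0, i.e. 8 | h(m). Then
h(m+1) = 3·9^(m+1) + 5 = 9·(3·9^m + 5) - 40 = 9·h(m) - 40. The first term is divisible by 8 by the inductive hypothesis, and -40 is divisible by 8. Hence 8 | h(m+1).
By induction, the statement is established for all r ≥ 0.
Therefore the largest such d is 8.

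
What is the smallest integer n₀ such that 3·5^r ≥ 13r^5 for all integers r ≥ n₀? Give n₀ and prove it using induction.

At r = 6: 46875 < 101088, so the inequality fails and n₀ ≥ 7. We prove 3·5^r ≥ 13r^5 for all r ≥ 7.
Base step (r = 7): 3·5^r = 234375 and 13r^5 = 218491, so 234375 ≥ 218491.
Inductive step: assume the claim holds for r = p, so 3·5^p ≥ 13p^5.
Then 3·5^(p + 1) = 5·(3·5^p) ≥ 5·(13p^5).
Also, for p ≥ 7 we have 5·(13p^5) ≥ 13(p+1)^5, since 5 ≥ (1 + 1/p)^5 for all p ≥ 7.
Combining, 3·5^(p + 1) ≥ 13(p+1)^5.
By the principle of mathematical induction, the result holds for all r ≥ 7.
Hence the smallest such n₀ is 7.

n₀ = 7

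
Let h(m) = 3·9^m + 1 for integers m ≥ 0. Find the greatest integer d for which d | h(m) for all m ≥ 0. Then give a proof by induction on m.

Computing the first values: h(0) = 4 and h(1) = 28; gcd(4, 28) = 4, so d ≤ 4.
We prove 4 | 3·9^m + 1 for all m ≥ 0 by induction on m.
Base case (m = 0): h(0) = 4 = 4·(1), so 4 | h(0).
Inductive step: suppose the statement holds for some j ≥ 0, i.e. 4 | h(j). Then
h(j+1) = 3·9^(j+1) + 1 = 9·(3·9^j + 1) - 8 = 9·h(j) - 8. The first term is divisible by 4 by the inductive hypothesis, and -8 is divisible by 4. Hence 4 | h(j+1).
By the principle of mathematical induction, the result holds for all m ≥ 0.
Therefore the largest such d is 4.

d = 4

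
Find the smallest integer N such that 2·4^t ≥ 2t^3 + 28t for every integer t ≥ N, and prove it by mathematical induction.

At t = 3: 128 < 138, so the inequality fails and N ≥ 4. We prove 2·4^t ≥ 2t^3 + 28t for all t ≥ 4.
When t = 4: 2·4^t = 512 and 2t^3 + 28t = 240, so 512 ≥ 240.
Inductive step: suppose the statement holds for some i ≥ 4, so 2·4^i ≥ 2i^3 + 28i.
Then 2·4^(i + 1) = 4·(2·4^i) ≥ 4·(2i^3 + 28i).
Also, for i ≥ 4 we have 4·(2i^3 + 28i) ≥ 2(i+1)^3 + 28(i+1), since 4·(2i^3 + 28i) − (2(i+1)^3 + 28(i+1)) = 6i^3 - 6i^2 + 78i - 30, which is nonnegative for all i ≥ 4.
Combining, 2·4^(i + 1) ≥ 2(i+1)^3 + 28(i+1).
By the principle of mathematical induction, the result holds for all t ≥ 4.
Hence the smallest such N is 4.

N = 4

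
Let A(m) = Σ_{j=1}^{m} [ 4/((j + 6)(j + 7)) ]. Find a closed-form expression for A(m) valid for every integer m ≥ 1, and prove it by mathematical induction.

A(m) = 4m/(7(m + 7))

We claim A(m) = 4m/(7(m + 7)) for all m ≥ 1.
Base case (m = 1): A(1) = 1/14, and the closed form gives 1/14. They agree.
Inductive step: assume the claim holds for m = j, so A(j) = 4j/(7(j + 7)).
Then A(j+1) = A(j) + (4/((j + 7)(j + 8))) = (4j/(7(j + 7))) + (4/((j + 7)(j + 8))).
Simplifying, A(j+1) = 4(j + 1)/(7(j + 8)) = 4(j+1)/(7((j+1) + 7)),
which is the closed form with m = j+1.
Hence, by induction on m, the claim holds for every m ≥ 1.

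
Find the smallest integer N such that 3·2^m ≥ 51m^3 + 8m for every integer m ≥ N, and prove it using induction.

At m = 16: 196608 < 209024, so the inequality fails and N ≥ 17. We prove 3·2^m ≥ 51m^3 + 8m for all m ≥ 17.
Base case (m = 17): 3·2^m = 393216 and 51m^3 + 8m = 250699, so 393216 ≥ 250699.
Suppose the result is true for m = j, so 3·2^j ≥ 51j^3 + 8j.
Then 3·2^(j + 1) = 2·(3·2^j) ≥ 2·(51j^3 + 8j).
Also, for j ≥ 17 we have 2·(51j^3 + 8j) ≥ 51(j+1)^3 + 8(j+1), since 2·(51j^3 + 8j) − (51(j+1)^3 + 8(j+1)) = 51j^3 - 153j^2 - 145j - 59, which is nonnegative for all j ≥ 17.
Combining, 3·2^(j + 1) ≥ 51(j+1)^3 + 8(j+1).
By induction, the statement is established for all m ≥ 17.
Hence the smallest such N is 17.

N = 17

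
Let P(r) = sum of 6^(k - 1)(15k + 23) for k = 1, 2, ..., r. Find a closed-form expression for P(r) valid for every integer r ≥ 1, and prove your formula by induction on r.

P(r) = 6^r(3r + 4) - 4

We claim P(r) = 6^r(3r + 4) - 4 for all r ≥ 1.
For the base case r = 1: P(1) = 38, and the closed form gives 38. They agree.
Suppose the result is true for r = k, so P(k) = 6^k(3k + 4) - 4.
Then P(k+1) = P(k) + (6^k(15k + 38)) = (6^k(3k + 4) - 4) + (6^k(15k + 38)).
Simplifying, P(k+1) = 18·6^k·k + 42·6^k - 4 = 6^(k+1)(3(k+1) + 4) - 4,
which is the closed form with r = k+1.
By induction, the statement is established for all r ≥ 1.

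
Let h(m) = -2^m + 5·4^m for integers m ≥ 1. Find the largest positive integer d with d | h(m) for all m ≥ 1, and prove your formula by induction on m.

Computing the first values: h(1) = 18 and h(2) = 76; gcd(18, 76) = 2, so d ≤ 2.
We prove 2 | -2^m + 5·4^m for all m ≥ 1 by induction on m.
Base case (m = 1): h(1) = 18 = 2·(9), so 2 | h(1).
Inductive step: assume the claim holds for m = i, i.e. 2 | h(i). Then
h(i+1) − 4·h(i) = (-2^(i+1) + 5·4^(i+1)) − 4·(-2^i + 5·4^i) = (-1)·2^i·(2 − 4) = (2)·2^i. Since 2 | h(i) by the inductive hypothesis, 2 | 4·h(i); and 2 | 2 since 2 = 2·1. Therefore 2 | h(i+1).
Hence, by induction on m, the claim holds for every m ≥ 1.
Therefore the largest such d is 2.

d = 2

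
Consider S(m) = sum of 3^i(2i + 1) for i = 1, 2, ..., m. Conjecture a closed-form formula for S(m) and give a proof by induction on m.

S(m) = 3^(m + 1)m

We claim S(m) = 3^(m + 1)m for all m ≥ 1.
When m = 1: S(1) = 9, and the closed form gives 9. They agree.
For the inductive step, assume it holds for an arbitrary i ≥ 1, so S(i) = 3^(i + 1)i.
Then S(i+1) = S(i) + (3^(i + 1)(2i + 3)) = (3^(i + 1)i) + (3^(i + 1)(2i + 3)).
Simplifying, S(i+1) = 3^(i + 2)(i + 1) = 3^((i+1) + 1)(i+1),
which is the closed form with m = i+1.
This completes the induction.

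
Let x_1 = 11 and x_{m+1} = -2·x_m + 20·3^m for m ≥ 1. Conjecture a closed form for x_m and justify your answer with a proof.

Computing the first terms: x_1 = 11, x_2 = 38, x_3 = 104. This suggests x_m = -(-2)^(m - 1) + 4·3^m.
When m = 1: the formula gives 11 = 11 = x_1.
Inductive step: assume the claim holds for m = p, so x_p = -(-2)^(p - 1) + 4·3^p.
Then x_{p+1} = -2·x_p + 20·3^p = -2·(-(-2)^(p - 1) + 4·3^p) + 20·3^p = -(-2)^p + 4·3^(p + 1) = -(-2)^((p+1) - 1) + 4·3^(p+1),
which is the claimed formula at m = p+1.
Hence, by induction on m, the claim holds for every m ≥ 1.

x_m = -(-2)^(m - 1) + 4·3^m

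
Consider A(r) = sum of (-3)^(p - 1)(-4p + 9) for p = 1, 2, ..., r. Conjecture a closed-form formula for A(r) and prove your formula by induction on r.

We claim A(r) = (-3)^r(r - 2) + 2 for all r ≥ 1.
Base step (r = 1): A(1) = 5, and the closed form gives 5. They agree.
Suppose the result is true for r = p, so A(p) = (-3)^p(p - 2) + 2.
Then A(p+1) = A(p) + ((-3)^p(-4p + 5)) = ((-3)^p(p - 2) + 2) + ((-3)^p(-4p + 5)).
Simplifying, A(p+1) = (-3)^(p + 1)p - (-3)^(p + 1) + 2 = (-3)^(p+1)((p+1) - 2) + 2,
which is the closed form with r = p+1.
By induction, the statement is established for all r ≥ 1.

A(r) = (-3)^r(r - 2) + 2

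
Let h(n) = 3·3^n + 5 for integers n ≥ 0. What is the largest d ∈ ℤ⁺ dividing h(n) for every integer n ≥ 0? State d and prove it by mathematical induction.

Computing the first values: h(0) = 8 and h(1) = 14; gcd(8, 14) = 2, so d ≤ 2.
We prove 2 | 3·3^n + 5 for all n ≥ 0 by induction on n.
Base step (n = 0): h(0) = 8 = 2·(4), so 2 | h(0).
Inductive step: suppose the statement holds for some m ≥ 0, i.e. 2 | h(m). Then
h(m+1) = 3·3^(m+1) + 5 = 3·(3·3^m + 5) - 10 = 3·h(m) - 10. The first term is divisible by 2 by the inductive hypothesis, and -10 is divisible by 2. Hence 2 | h(m+1).
By the principle of mathematical induction, the result holds for all n ≥ 0.
Therefore the largest such d is 2.

d = 2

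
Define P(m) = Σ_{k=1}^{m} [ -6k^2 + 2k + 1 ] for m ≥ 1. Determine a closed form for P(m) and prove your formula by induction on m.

We claim P(m) = -m(2m^2 + 2m - 1) for all m ≥ 1.
Base step (m = 1): P(1) = -3, and the closed form gives -3. They agree.
Inductive step: assume the claim holds for m = k, so P(k) = k(-2k^2 - 2k + 1).
Then P(k+1) = P(k) + (2k - 6(k + 1)^2 + 3) = (k(-2k^2 - 2k + 1)) + (2k - 6(k + 1)^2 + 3).
Simplifying, P(k+1) = -(k + 1)(2k^2 + 6k + 3) = -(k+1)(2(k+1)^2 + 2(k+1) - 1),
which is the closed form with m = k+1.
This completes the induction.

P(m) = -m(2m^2 + 2m - 1)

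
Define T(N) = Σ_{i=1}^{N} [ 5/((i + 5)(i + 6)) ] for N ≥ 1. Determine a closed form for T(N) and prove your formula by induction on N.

T(N) = 5N/(6(N + 6))

We claim T(N) = 5N/(6(N + 6)) for all N ≥ 1.
Base step (N = 1): T(1) = 5/42, and the closed form gives 5/42. They agree.
For the inductive step, assume it holds for an arbitrary i ≥ 1, so T(i) = 5i/(6(i + 6)).
Then T(i+1) = T(i) + (5/((i + 6)(i + 7))) = (5i/(6(i + 6))) + (5/((i + 6)(i + 7))).
Simplifying, T(i+1) = 5(i + 1)/(6(i + 7)) = 5(i+1)/(6((i+1) + 6)),
which is the closed form with N = i+1.
This completes the induction.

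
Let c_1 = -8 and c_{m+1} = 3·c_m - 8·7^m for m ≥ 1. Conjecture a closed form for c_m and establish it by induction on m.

Computing the first terms: c_1 = -8, c_2 = -80, c_3 = -632. This suggests c_m = 2·3^m - 2·7^m.
When m = 1: the formula gives -8 = -8 = c_1.
Inductive step: suppose the statement holds for some r ≥ 1, so c_r = 2·3^r - 2·7^r.
Then c_{r+1} = 3·c_r - 8·7^r = 3·(2·3^r - 2·7^r) - 8·7^r = 2·3^(r + 1) - 2·7^(r + 1),
which is the claimed formula at m = r+1.
This completes the induction.

c_m = 2·3^m - 2·7^m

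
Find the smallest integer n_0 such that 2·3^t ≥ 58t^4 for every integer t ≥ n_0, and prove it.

At t = 12: 1062882 < 1202688, so the inequality fails and n_0 ≥ 13. We prove 2·3^t ≥ 58t^4 for all t ≥ 13.
Base case (t = 13): 2·3^t = 3188646 and 58t^4 = 1656538, so 3188646 ≥ 1656538.
Inductive step: suppose the statement holds for some p ≥ 13, so 2·3^p ≥ 58p^4.
Then 2·3^(p + 1) = 3·(2·3^p) ≥ 3·(58p^4).
Also, for p ≥ 13 we have 3·(58p^4) ≥ 58(p+1)^4, since 3 ≥ (1 + 1/p)^4 for all p ≥ 13.
Combining, 2·3^(p + 1) ≥ 58(p+1)^4.
This completes the induction.
Hence the smallest such n_0 is 13.

n_0 = 13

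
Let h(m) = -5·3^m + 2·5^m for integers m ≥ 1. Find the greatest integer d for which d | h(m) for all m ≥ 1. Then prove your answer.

Computing the first values: h(1) = -5 and h(2) = 5; gcd(-5, 5) = 5, so d ≤ 5.
We prove 5 | -5·3^m + 2·5^m for all m ≥ 1 by induction on m.
For the base case m = 1: h(1) = -5 = 5·(-1), so 5 | h(1).
Inductive step: suppose the statement holds for some r ≥ 1, i.e. 5 | h(r). Then
h(r+1) − 5·h(r) = (-5·3^(r+1) + 2·5^(r+1)) − 5·(-5·3^r + 2·5^r) = (-5)·3^r·(3 − 5) = (10)·3^r. Since 5 | h(r) by the inductive hypothesis, 5 | 5·h(r); and 5 | 10 since 10 = 5·2. Therefore 5 | h(r+1).
By induction, the statement is established for all m ≥ 1.
Therefore the largest such d is 5.

d = 5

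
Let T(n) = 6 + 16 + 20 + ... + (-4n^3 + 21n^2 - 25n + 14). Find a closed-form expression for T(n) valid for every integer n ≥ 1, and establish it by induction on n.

We claim T(n) = -n(n^3 - 5n^2 + 3n - 5) for all n ≥ 1.
For the base case n = 1: T(1) = 6, and the closed form gives 6. They agree.
Inductive step: assume the claim holds for n = r, so T(r) = r(-r^3 + 5r^2 - 3r + 5).
Then T(r+1) = T(r) + (-4r^3 + 9r^2 + 5r + 6) = (r(-r^3 + 5r^2 - 3r + 5)) + (-4r^3 + 9r^2 + 5r + 6).
Simplifying, T(r+1) = -(r + 1)(r^3 - 2r^2 - 4r - 6) = -(r+1)((r+1)^3 - 5(r+1)^2 + 3(r+1) - 5),
which is the closed form with n = r+1.
By the principle of mathematical induction, the result holds for all n ≥ 1.

T(n) = -n(n^3 - 5n^2 + 3n - 5)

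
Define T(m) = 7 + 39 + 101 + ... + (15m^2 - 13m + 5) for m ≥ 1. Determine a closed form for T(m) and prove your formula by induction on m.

T(m) = m(5m^2 + m + 1)

We claim T(m) = m(5m^2 + m + 1) for all m ≥ 1.
For the base case m = 1: T(1) = 7, and the closed form gives 7. They agree.
For the inductive step, assume it holds for an arbitrary i ≥ 1, so T(i) = i(5i^2 + i + 1).
Then T(i+1) = T(i) + (15i^2 + 17i + 7) = (i(5i^2 + i + 1)) + (15i^2 + 17i + 7).
Simplifying, T(i+1) = (i + 1)(5i^2 + 11i + 7) = (i+1)(5(i+1)^2 + (i+1) + 1),
which is the closed form with m = i+1.
Hence, by induction on m, the claim holds for every m ≥ 1.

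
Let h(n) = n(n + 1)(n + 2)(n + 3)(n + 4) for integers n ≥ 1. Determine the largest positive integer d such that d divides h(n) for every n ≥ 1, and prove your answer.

Computing the first values: h(1) = 120 and h(2) = 720; gcd(120, 720) = 120, so d ≤ 120.
We prove 120 | n(n + 1)(n + 2)(n + 3)(n + 4) for all n ≥ 1 by induction on n.
When n = 1: h(1) = 120 = 120·(1), so 120 | h(1).
Suppose the result is true for n = i, i.e. 120 | h(i). Then
h(i+1) − h(i) = (i+1)·(i+2)·(i+3)·(i+4)·(i+5) − i·(i+1)·(i+2)·(i+3)·(i+4) = (i+1)·(i+2)·(i+3)·(i+4)·[(i+5) − i] = 5·(i+1)·(i+2)·(i+3)·(i+4). The product of 4 consecutive integers is divisible by (4)! = 24, so h(i+1) − h(i) is divisible by 5·24 = 120. By the inductive hypothesis 120 | h(i), hence 120 | h(i+1).
By the principle of mathematical induction, the result holds for all n ≥ 1.
Therefore the largest such d is 120.

d = 120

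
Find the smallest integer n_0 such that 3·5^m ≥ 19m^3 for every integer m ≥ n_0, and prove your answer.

n_0 = 4

At m = 3: 375 < 513, so the inequality fails and n_0 ≥ 4. We prove 3·5^m ≥ 19m^3 for all m ≥ 4.
Base case (m = 4): 3·5^m = 1875 and 19m^3 = 1216, so 1875 ≥ 1216.
For the inductive step, assume it holds for an arbitrary k ≥ 4, so 3·5^k ≥ 19k^3.
Then 3·5^(k + 1) = 5·(3·5^k) ≥ 5·(19k^3).
Also, for k ≥ 4 we have 5·(19k^3) ≥ 19(k+1)^3, since 5 ≥ (1 + 1/k)^3 for all k ≥ 4.
Combining, 3·5^(k + 1) ≥ 19(k+1)^3.
By induction, the statement is established for all m ≥ 4.
Hence the smallest such n_0 is 4.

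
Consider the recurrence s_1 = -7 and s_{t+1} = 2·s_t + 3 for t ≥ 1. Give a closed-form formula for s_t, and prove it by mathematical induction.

s_t = -2^(t + 1) - 3

Computing the first terms: s_1 = -7, s_2 = -11, s_3 = -19. This suggests s_t = -2^(t + 1) - 3.
For the base case t = 1: the formula gives -7 = -7 = s_1.
Inductive step: assume the claim holds for t = p, so s_p = -2^(p + 1) - 3.
Then s_{p+1} = 2·s_p + 3 = 2·(-2^(p + 1) - 3) + 3 = -2^(p + 2) - 3 = -2^((p+1) + 1) - 3,
which is the claimed formula at t = p+1.
By the principle of mathematical induction, the result holds for all t ≥ 1.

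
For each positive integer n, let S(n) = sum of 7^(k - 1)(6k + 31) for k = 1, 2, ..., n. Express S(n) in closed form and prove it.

S(n) = 7^n(n + 5) - 5

We claim S(n) = 7^n(n + 5) - 5 for all n ≥ 1.
For the base case n = 1: S(1) = 37, and the closed form gives 37. They agree.
Suppose the result is true for n = k, so S(k) = 7^k(k + 5) - 5.
Then S(k+1) = S(k) + (7^k(6k + 37)) = (7^k(k + 5) - 5) + (7^k(6k + 37)).
Simplifying, S(k+1) = 7·7^k·k + 42·7^k - 5 = 7^(k+1)((k+1) + 5) - 5,
which is the closed form with n = k+1.
By the principle of mathematical induction, the result holds for all n ≥ 1.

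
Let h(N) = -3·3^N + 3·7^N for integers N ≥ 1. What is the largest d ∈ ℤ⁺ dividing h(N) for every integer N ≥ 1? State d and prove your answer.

d = 12

Computing the first values: h(1) = 12 and h(2) = 120; gcd(12, 120) = 12, so d ≤ 12.
We prove 12 | -3·3^N + 3·7^N for all N ≥ 1 by induction on N.
For the base case N = 1: h(1) = 12 = 12·(1), so 12 | h(1).
Suppose the result is true for N = m, i.e. 12 | h(m). Then
h(m+1) − 7·h(m) = (-3·3^(m+1) + 3·7^(m+1)) − 7·(-3·3^m + 3·7^m) = (-3)·3^m·(3 − 7) = (12)·3^m. Since 12 | h(m) by the inductive hypothesis, 12 | 7·h(m); and 12 | 12 since 12 = 12·1. Therefore 12 | h(m+1).
By the principle of mathematical induction, the result holds for all N ≥ 1.
Therefore the largest such d is 12.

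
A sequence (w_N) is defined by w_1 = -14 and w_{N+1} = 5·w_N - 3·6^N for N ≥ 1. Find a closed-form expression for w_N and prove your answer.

Computing the first terms: w_1 = -14, w_2 = -88, w_3 = -548. This suggests w_N = 4·5^(N - 1) - 3·6^N.
For the base case N = 1: the formula gives -14 = -14 = w_1.
Suppose the result is true for N = r, so w_r = 4·5^(r - 1) - 3·6^r.
Then w_{r+1} = 5·w_r - 3·6^r = 5·(4·5^(r - 1) - 3·6^r) - 3·6^r = 4·5^r - 3·6^(r + 1) = 4·5^((r+1) - 1) - 3·6^(r+1),
which is the claimed formula at N = r+1.
Hence, by induction on N, the claim holds for every N ≥ 1.

w_N = 4·5^(N - 1) - 3·6^N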